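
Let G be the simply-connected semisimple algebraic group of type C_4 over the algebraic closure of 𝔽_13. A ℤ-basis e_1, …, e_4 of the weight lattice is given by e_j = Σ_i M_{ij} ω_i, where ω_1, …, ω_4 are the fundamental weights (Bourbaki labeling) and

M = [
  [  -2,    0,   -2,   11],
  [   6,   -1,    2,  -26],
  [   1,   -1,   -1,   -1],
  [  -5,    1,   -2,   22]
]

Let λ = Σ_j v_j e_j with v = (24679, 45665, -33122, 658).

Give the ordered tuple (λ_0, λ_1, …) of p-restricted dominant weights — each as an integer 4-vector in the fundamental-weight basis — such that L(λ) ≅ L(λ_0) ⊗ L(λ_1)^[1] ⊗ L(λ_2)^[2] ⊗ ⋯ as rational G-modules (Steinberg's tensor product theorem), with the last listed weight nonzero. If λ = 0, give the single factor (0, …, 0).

Converting to the ω-basis (c_i = row i of M dotted with v = (24679, 45665, -33122, 658)):
  c_1 = -2*24679 + 0*45665 + -2*-33122 + 11*658 = 24124
  c_2 = 6*24679 + -1*45665 + 2*-33122 + -26*658 = 19057
  c_3 = 1*24679 + -1*45665 + -1*-33122 + -1*658 = 11478
  c_4 = -5*24679 + 1*45665 + -2*-33122 + 22*658 = 2990
Expand coordinatewise in base 13:
  c_1 = 24124 = 9·13^0 + 9·13^1 + 12·13^2 + 10·13^3
  c_2 = 19057 = 12·13^0 + 9·13^1 + 8·13^2 + 8·13^3
  c_3 = 11478 = 12·13^0 + 11·13^1 + 2·13^2 + 5·13^3
  c_4 = 2990 = 0·13^0 + 9·13^1 + 4·13^2 + 1·13^3
p-restricted factor λ_0 = (9, 12, 12, 0)
p-restricted factor λ_1 = (9, 9, 11, 9)
p-restricted factor λ_2 = (12, 8, 2, 4)
p-restricted factor λ_3 = (10, 8, 5, 1)

((9, 12, 12, 0), (9, 9, 11, 9), (12, 8, 2, 4), (10, 8, 5, 1))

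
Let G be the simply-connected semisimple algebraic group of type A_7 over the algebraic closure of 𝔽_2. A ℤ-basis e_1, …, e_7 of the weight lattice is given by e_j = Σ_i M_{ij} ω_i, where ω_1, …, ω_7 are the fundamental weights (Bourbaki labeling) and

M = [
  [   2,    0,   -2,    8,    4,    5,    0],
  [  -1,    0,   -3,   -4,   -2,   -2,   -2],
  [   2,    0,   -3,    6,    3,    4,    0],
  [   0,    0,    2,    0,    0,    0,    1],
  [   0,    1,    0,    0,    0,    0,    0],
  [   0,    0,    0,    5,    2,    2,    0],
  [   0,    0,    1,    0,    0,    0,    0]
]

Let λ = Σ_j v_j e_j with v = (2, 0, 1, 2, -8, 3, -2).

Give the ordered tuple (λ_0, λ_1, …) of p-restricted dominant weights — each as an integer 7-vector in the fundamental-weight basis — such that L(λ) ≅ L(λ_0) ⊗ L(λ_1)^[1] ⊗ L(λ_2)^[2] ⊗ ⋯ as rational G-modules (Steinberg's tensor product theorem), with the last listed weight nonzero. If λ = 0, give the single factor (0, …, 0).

((1, 1, 1, 0, 0, 0, 1),)

In the fundamental-weight basis, λ has coordinates c = M·v (v = (2, 0, 1, 2, -8, 3, -2)):
  c_1 = (2)·(2) + (0)·(0) + (-2)·(1) + (8)·(2) + (4)·(-8) + (5)·(3) + (0)·(-2) = 1
  c_2 = (-1)·(2) + (0)·(0) + (-3)·(1) + (-4)·(2) + (-2)·(-8) + (-2)·(3) + (-2)·(-2) = 1
  c_3 = (2)·(2) + (0)·(0) + (-3)·(1) + (6)·(2) + (3)·(-8) + (4)·(3) + (0)·(-2) = 1
  c_4 = (0)·(2) + (0)·(0) + (2)·(1) + (0)·(2) + (0)·(-8) + (0)·(3) + (1)·(-2) = 0
  c_5 = (0)·(2) + (1)·(0) + (0)·(1) + (0)·(2) + (0)·(-8) + (0)·(3) + (0)·(-2) = 0
  c_6 = (0)·(2) + (0)·(0) + (0)·(1) + (5)·(2) + (2)·(-8) + (2)·(3) + (0)·(-2) = 0
  c_7 = (0)·(2) + (0)·(0) + (1)·(1) + (0)·(2) + (0)·(-8) + (0)·(3) + (0)·(-2) = 1
Base-2 expansion of each c_i:
  c_1 = 1 = 1·2^0
  c_2 = 1 = 1·2^0
  c_3 = 1 = 1·2^0
  c_4 = 0
  c_5 = 0
  c_6 = 0
  c_7 = 1 = 1·2^0
Factor λ_0 = (1, 1, 1, 0, 0, 0, 1)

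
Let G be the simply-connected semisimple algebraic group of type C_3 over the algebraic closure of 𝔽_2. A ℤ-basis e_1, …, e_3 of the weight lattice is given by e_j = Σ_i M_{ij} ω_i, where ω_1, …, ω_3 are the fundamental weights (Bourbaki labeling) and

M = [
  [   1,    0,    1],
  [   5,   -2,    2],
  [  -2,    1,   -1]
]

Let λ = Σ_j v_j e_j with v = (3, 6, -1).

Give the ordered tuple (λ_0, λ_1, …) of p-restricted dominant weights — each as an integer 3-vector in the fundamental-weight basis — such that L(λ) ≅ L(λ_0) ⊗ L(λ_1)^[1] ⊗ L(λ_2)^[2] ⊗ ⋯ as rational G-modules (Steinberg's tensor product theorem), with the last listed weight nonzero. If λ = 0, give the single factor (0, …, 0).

((0, 1, 1), (1, 0, 0))

Change of basis e → ω: c = M·v where v = (3, 6, -1):
  c_1 = (1)·(3) + (0)·(6) + (1)·(-1) = 2
  c_2 = (5)·(3) + (-2)·(6) + (2)·(-1) = 1
  c_3 = (-2)·(3) + (1)·(6) + (-1)·(-1) = 1
Expand coordinatewise in base 2:
  c_1 = 2 = 0·2^0 + 1·2^1
  c_2 = 1 = 1·2^0
  c_3 = 1 = 1·2^0
p-restricted factor λ_0 = (0, 1, 1)
p-restricted factor λ_1 = (1, 0, 0)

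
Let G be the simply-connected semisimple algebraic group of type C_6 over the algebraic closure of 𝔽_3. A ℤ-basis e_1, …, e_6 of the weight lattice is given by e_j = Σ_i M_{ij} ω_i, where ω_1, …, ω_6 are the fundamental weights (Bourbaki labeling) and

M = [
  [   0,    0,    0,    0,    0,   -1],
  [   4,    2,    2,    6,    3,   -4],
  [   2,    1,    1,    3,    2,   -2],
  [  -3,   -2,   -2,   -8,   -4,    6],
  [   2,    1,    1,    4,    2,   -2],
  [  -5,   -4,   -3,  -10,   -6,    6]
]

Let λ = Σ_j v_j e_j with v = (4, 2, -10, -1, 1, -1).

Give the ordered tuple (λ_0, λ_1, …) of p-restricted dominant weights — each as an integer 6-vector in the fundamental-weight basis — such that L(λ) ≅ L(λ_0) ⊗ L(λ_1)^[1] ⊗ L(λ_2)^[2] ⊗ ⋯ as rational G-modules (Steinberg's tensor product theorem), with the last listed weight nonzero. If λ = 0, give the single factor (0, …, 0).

Change of basis e → ω: c = M·v where v = (4, 2, -10, -1, 1, -1):
  c_1 = 0*4 + 0*2 + 0*-10 + 0*-1 + 0*1 + -1*-1 = 1
  c_2 = 4*4 + 2*2 + 2*-10 + 6*-1 + 3*1 + -4*-1 = 1
  c_3 = 2*4 + 1*2 + 1*-10 + 3*-1 + 2*1 + -2*-1 = 1
  c_4 = -3*4 + -2*2 + -2*-10 + -8*-1 + -4*1 + 6*-1 = 2
  c_5 = 2*4 + 1*2 + 1*-10 + 4*-1 + 2*1 + -2*-1 = 0
  c_6 = -5*4 + -4*2 + -3*-10 + -10*-1 + -6*1 + 6*-1 = 0
p = 3; digits c_i = Σ_j d_{ij}·3^j, 0 ≤ d_{ij} < 3:
  c_1 = 1 = 1·3^0
  c_2 = 1 = 1·3^0
  c_3 = 1 = 1·3^0
  c_4 = 2 = 2·3^0
  c_5 = 0
  c_6 = 0
λ_0 = (1, 1, 1, 2, 0, 0)

((1, 1, 1, 2, 0, 0),)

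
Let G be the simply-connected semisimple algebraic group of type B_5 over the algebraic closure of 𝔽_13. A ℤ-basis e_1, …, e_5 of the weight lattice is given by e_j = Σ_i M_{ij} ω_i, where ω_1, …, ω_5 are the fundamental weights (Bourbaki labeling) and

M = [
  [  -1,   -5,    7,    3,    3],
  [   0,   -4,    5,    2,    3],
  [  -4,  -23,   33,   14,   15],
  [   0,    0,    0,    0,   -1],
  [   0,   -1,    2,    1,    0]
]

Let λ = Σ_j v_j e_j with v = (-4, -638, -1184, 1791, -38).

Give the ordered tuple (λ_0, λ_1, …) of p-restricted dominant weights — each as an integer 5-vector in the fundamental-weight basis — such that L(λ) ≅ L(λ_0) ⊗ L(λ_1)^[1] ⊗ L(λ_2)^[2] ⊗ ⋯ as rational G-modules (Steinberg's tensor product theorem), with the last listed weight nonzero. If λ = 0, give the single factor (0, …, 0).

In the fundamental-weight basis, λ has coordinates c = M·v (v = (-4, -638, -1184, 1791, -38)):
  c_1 = (-1)·(-4) + (-5)·(-638) + (7)·(-1184) + 3·1791 + (3)·(-38) = 165
  c_2 = (0)·(-4) + (-4)·(-638) + (5)·(-1184) + 2·1791 + (3)·(-38) = 100
  c_3 = (-4)·(-4) + (-23)·(-638) + (33)·(-1184) + 14·1791 + (15)·(-38) = 122
  c_4 = (0)·(-4) + (0)·(-638) + (0)·(-1184) + 0·1791 + (-1)·(-38) = 38
  c_5 = (0)·(-4) + (-1)·(-638) + (2)·(-1184) + 1·1791 + (0)·(-38) = 61
Writing each c_i in base p = 13:
  c_1 = 165 = 9·13^0 + 12·13^1
  c_2 = 100 = 9·13^0 + 7·13^1
  c_3 = 122 = 5·13^0 + 9·13^1
  c_4 = 38 = 12·13^0 + 2·13^1
  c_5 = 61 = 9·13^0 + 4·13^1
p-restricted factor λ_0 = (9, 9, 5, 12, 9)
p-restricted factor λ_1 = (12, 7, 9, 2, 4)

((9, 9, 5, 12, 9), (12, 7, 9, 2, 4))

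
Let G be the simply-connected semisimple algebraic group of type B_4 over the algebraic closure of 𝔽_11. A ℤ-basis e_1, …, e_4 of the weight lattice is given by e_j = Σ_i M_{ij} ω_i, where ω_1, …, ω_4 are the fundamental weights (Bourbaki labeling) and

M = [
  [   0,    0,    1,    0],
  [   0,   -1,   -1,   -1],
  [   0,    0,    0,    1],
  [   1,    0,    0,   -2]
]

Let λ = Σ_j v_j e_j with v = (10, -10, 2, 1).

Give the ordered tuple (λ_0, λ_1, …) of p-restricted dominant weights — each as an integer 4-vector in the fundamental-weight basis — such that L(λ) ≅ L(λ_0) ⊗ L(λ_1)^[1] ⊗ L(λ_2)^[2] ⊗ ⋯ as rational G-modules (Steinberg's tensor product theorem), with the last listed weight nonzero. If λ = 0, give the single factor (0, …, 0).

Compute c_i = Σ_j M_{ij} v_j with v = (10, -10, 2, 1):
  c_1 = (0)·(10) + (0)·(-10) + (1)·(2) + (0)·(1) = 2
  c_2 = (0)·(10) + (-1)·(-10) + (-1)·(2) + (-1)·(1) = 7
  c_3 = (0)·(10) + (0)·(-10) + (0)·(2) + (1)·(1) = 1
  c_4 = (1)·(10) + (0)·(-10) + (0)·(2) + (-2)·(1) = 8
p = 11; digits c_i = Σ_j d_{ij}·11^j, 0 ≤ d_{ij} < 11:
  c_1 = 2 = 2·11^0
  c_2 = 7 = 7·11^0
  c_3 = 1 = 1·11^0
  c_4 = 8 = 8·11^0
p-restricted factor λ_0 = (2, 7, 1, 8)

((2, 7, 1, 8),)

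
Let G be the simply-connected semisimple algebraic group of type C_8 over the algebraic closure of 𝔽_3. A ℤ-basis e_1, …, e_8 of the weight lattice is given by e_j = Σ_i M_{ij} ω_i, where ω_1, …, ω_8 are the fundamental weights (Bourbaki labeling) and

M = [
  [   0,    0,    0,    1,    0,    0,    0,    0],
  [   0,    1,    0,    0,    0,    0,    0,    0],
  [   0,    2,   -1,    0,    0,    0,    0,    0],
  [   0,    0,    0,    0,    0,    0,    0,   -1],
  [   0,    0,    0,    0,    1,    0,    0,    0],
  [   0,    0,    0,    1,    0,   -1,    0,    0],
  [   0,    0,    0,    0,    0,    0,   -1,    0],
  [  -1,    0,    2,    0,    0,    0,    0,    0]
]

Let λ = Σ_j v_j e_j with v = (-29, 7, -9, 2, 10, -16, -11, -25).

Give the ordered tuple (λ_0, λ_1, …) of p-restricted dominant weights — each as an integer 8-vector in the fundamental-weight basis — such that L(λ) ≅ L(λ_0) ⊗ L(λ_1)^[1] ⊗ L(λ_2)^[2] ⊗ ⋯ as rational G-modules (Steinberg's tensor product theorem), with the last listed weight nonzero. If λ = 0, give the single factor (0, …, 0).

((2, 1, 2, 1, 1, 0, 2, 2), (0, 2, 1, 2, 0, 0, 0, 0), (0, 0, 2, 2, 1, 2, 1, 1))

ω-coordinates c = M·v, v = (-29, 7, -9, 2, 10, -16, -11, -25):
  c_1 = (0)·(-29) + 0·7 + (0)·(-9) + 1·2 + 0·10 + (0)·(-16) + (0)·(-11) + (0)·(-25) = 2
  c_2 = (0)·(-29) + 1·7 + (0)·(-9) + 0·2 + 0·10 + (0)·(-16) + (0)·(-11) + (0)·(-25) = 7
  c_3 = (0)·(-29) + 2·7 + (-1)·(-9) + 0·2 + 0·10 + (0)·(-16) + (0)·(-11) + (0)·(-25) = 23
  c_4 = (0)·(-29) + 0·7 + (0)·(-9) + 0·2 + 0·10 + (0)·(-16) + (0)·(-11) + (-1)·(-25) = 25
  c_5 = (0)·(-29) + 0·7 + (0)·(-9) + 0·2 + 1·10 + (0)·(-16) + (0)·(-11) + (0)·(-25) = 10
  c_6 = (0)·(-29) + 0·7 + (0)·(-9) + 1·2 + 0·10 + (-1)·(-16) + (0)·(-11) + (0)·(-25) = 18
  c_7 = (0)·(-29) + 0·7 + (0)·(-9) + 0·2 + 0·10 + (0)·(-16) + (-1)·(-11) + (0)·(-25) = 11
  c_8 = (-1)·(-29) + 0·7 + (2)·(-9) + 0·2 + 0·10 + (0)·(-16) + (0)·(-11) + (0)·(-25) = 11
Expand coordinatewise in base 3:
  c_1 = 2 = 2·3^0
  c_2 = 7 = 1·3^0 + 2·3^1
  c_3 = 23 = 2·3^0 + 1·3^1 + 2·3^2
  c_4 = 25 = 1·3^0 + 2·3^1 + 2·3^2
  c_5 = 10 = 1·3^0 + 0·3^1 + 1·3^2
  c_6 = 18 = 0·3^0 + 0·3^1 + 2·3^2
  c_7 = 11 = 2·3^0 + 0·3^1 + 1·3^2
  c_8 = 11 = 2·3^0 + 0·3^1 + 1·3^2
p-restricted factor λ_0 = (2, 1, 2, 1, 1, 0, 2, 2)
p-restricted factor λ_1 = (0, 2, 1, 2, 0, 0, 0, 0)
p-restricted factor λ_2 = (0, 0, 2, 2, 1, 2, 1, 1)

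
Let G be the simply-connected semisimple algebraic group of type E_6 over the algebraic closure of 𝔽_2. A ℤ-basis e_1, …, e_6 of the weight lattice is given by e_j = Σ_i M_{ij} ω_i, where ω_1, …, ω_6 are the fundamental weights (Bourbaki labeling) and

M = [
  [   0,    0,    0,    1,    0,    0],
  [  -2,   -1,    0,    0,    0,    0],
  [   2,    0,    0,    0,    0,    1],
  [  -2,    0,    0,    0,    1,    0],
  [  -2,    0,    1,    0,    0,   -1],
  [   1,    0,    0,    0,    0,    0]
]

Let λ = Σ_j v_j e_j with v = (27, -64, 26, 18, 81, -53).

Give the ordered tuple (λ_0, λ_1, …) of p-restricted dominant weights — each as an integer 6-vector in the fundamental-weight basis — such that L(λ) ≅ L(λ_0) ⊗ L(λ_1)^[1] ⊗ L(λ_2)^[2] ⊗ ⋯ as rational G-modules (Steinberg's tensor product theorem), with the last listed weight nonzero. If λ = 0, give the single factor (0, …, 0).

((0, 0, 1, 1, 1, 1), (1, 1, 0, 1, 0, 1), (0, 0, 0, 0, 0, 0), (0, 1, 0, 1, 1, 1), (1, 0, 0, 1, 1, 1))

Compute c_i = Σ_j M_{ij} v_j with v = (27, -64, 26, 18, 81, -53):
  c_1 = 0*27 + 0*-64 + 0*26 + 1*18 + 0*81 + 0*-53 = 18
  c_2 = -2*27 + -1*-64 + 0*26 + 0*18 + 0*81 + 0*-53 = 10
  c_3 = 2*27 + 0*-64 + 0*26 + 0*18 + 0*81 + 1*-53 = 1
  c_4 = -2*27 + 0*-64 + 0*26 + 0*18 + 1*81 + 0*-53 = 27
  c_5 = -2*27 + 0*-64 + 1*26 + 0*18 + 0*81 + -1*-53 = 25
  c_6 = 1*27 + 0*-64 + 0*26 + 0*18 + 0*81 + 0*-53 = 27
Writing each c_i in base p = 2:
  c_1 = 18 = 0·2^0 + 1·2^1 + 0·2^2 + 0·2^3 + 1·2^4
  c_2 = 10 = 0·2^0 + 1·2^1 + 0·2^2 + 1·2^3
  c_3 = 1 = 1·2^0
  c_4 = 27 = 1·2^0 + 1·2^1 + 0·2^2 + 1·2^3 + 1·2^4
  c_5 = 25 = 1·2^0 + 0·2^1 + 0·2^2 + 1·2^3 + 1·2^4
  c_6 = 27 = 1·2^0 + 1·2^1 + 0·2^2 + 1·2^3 + 1·2^4
p-restricted factor λ_0 = (0, 0, 1, 1, 1, 1)
p-restricted factor λ_1 = (1, 1, 0, 1, 0, 1)
p-restricted factor λ_2 = (0, 0, 0, 0, 0, 0)
p-restricted factor λ_3 = (0, 1, 0, 1, 1, 1)
p-restricted factor λ_4 = (1, 0, 0, 1, 1, 1)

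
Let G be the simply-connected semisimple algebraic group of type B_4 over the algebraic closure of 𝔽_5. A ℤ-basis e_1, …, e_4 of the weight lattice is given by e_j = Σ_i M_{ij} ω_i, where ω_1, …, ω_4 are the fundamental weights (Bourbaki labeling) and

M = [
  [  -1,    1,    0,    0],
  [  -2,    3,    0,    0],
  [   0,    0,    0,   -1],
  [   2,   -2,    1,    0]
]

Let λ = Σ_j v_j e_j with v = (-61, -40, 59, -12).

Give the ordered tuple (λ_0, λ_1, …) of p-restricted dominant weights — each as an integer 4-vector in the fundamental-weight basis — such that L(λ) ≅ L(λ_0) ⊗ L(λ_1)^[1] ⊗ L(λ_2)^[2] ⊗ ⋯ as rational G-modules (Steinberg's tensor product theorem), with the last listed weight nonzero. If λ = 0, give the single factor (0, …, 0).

((1, 2, 2, 2), (4, 0, 2, 3))

Converting to the ω-basis (c_i = row i of M dotted with v = (-61, -40, 59, -12)):
  c_1 = -1*-61 + 1*-40 + 0*59 + 0*-12 = 21
  c_2 = -2*-61 + 3*-40 + 0*59 + 0*-12 = 2
  c_3 = 0*-61 + 0*-40 + 0*59 + -1*-12 = 12
  c_4 = 2*-61 + -2*-40 + 1*59 + 0*-12 = 17
p = 5; digits c_i = Σ_j d_{ij}·5^j, 0 ≤ d_{ij} < 5:
  c_1 = 21 = 1·5^0 + 4·5^1
  c_2 = 2 = 2·5^0
  c_3 = 12 = 2·5^0 + 2·5^1
  c_4 = 17 = 2·5^0 + 3·5^1
λ_0 = (1, 2, 2, 2)
λ_1 = (4, 0, 2, 3)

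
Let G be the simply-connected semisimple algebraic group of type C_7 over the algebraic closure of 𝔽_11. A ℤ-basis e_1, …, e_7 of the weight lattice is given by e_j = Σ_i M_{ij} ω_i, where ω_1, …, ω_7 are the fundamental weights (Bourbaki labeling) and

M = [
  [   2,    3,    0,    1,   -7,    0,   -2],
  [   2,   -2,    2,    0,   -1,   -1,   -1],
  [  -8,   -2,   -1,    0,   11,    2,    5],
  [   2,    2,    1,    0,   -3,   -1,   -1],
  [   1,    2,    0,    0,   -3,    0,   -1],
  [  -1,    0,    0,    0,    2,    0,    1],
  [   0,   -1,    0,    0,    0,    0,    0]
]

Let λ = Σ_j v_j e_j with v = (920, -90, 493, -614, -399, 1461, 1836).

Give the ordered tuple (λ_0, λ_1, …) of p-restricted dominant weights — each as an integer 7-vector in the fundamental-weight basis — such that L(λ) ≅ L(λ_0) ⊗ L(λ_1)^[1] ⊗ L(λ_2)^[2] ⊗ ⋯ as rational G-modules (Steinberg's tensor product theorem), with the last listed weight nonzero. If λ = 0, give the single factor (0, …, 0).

((0, 9, 7, 9, 2, 8, 2), (7, 9, 3, 4, 9, 10, 8))

Converting to the ω-basis (c_i = row i of M dotted with v = (920, -90, 493, -614, -399, 1461, 1836)):
  c_1 = 2*920 + 3*-90 + 0*493 + 1*-614 + -7*-399 + 0*1461 + -2*1836 = 77
  c_2 = 2*920 + -2*-90 + 2*493 + 0*-614 + -1*-399 + -1*1461 + -1*1836 = 108
  c_3 = -8*920 + -2*-90 + -1*493 + 0*-614 + 11*-399 + 2*1461 + 5*1836 = 40
  c_4 = 2*920 + 2*-90 + 1*493 + 0*-614 + -3*-399 + -1*1461 + -1*1836 = 53
  c_5 = 1*920 + 2*-90 + 0*493 + 0*-614 + -3*-399 + 0*1461 + -1*1836 = 101
  c_6 = -1*920 + 0*-90 + 0*493 + 0*-614 + 2*-399 + 0*1461 + 1*1836 = 118
  c_7 = 0*920 + -1*-90 + 0*493 + 0*-614 + 0*-399 + 0*1461 + 0*1836 = 90
Base-11 expansion of each c_i:
  c_1 = 77 = 0·11^0 + 7·11^1
  c_2 = 108 = 9·11^0 + 9·11^1
  c_3 = 40 = 7·11^0 + 3·11^1
  c_4 = 53 = 9·11^0 + 4·11^1
  c_5 = 101 = 2·11^0 + 9·11^1
  c_6 = 118 = 8·11^0 + 10·11^1
  c_7 = 90 = 2·11^0 + 8·11^1
Factor λ_0 = (0, 9, 7, 9, 2, 8, 2)
Factor λ_1 = (7, 9, 3, 4, 9, 10, 8)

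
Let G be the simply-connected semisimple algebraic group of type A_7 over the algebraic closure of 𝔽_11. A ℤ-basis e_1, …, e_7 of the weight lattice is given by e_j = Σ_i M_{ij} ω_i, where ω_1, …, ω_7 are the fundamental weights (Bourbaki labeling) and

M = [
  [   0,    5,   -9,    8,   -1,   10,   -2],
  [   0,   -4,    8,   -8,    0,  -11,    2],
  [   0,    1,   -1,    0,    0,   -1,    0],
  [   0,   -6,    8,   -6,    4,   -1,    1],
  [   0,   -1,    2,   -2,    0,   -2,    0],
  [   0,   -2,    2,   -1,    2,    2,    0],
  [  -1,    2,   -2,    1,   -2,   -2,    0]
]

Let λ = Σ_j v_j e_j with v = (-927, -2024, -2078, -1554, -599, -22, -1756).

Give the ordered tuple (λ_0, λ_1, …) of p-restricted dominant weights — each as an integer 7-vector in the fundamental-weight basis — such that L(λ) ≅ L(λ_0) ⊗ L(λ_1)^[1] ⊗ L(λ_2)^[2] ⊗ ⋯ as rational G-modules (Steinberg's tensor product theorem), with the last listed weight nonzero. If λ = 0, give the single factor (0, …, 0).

Change of basis e → ω: c = M·v where v = (-927, -2024, -2078, -1554, -599, -22, -1756):
  c_1 = (0)·(-927) + (5)·(-2024) + (-9)·(-2078) + (8)·(-1554) + (-1)·(-599) + (10)·(-22) + (-2)·(-1756) = 41
  c_2 = (0)·(-927) + (-4)·(-2024) + (8)·(-2078) + (-8)·(-1554) + (0)·(-599) + (-11)·(-22) + (2)·(-1756) = 634
  c_3 = (0)·(-927) + (1)·(-2024) + (-1)·(-2078) + (0)·(-1554) + (0)·(-599) + (-1)·(-22) + (0)·(-1756) = 76
  c_4 = (0)·(-927) + (-6)·(-2024) + (8)·(-2078) + (-6)·(-1554) + (4)·(-599) + (-1)·(-22) + (1)·(-1756) = 714
  c_5 = (0)·(-927) + (-1)·(-2024) + (2)·(-2078) + (-2)·(-1554) + (0)·(-599) + (-2)·(-22) + (0)·(-1756) = 1020
  c_6 = (0)·(-927) + (-2)·(-2024) + (2)·(-2078) + (-1)·(-1554) + (2)·(-599) + (2)·(-22) + (0)·(-1756) = 204
  c_7 = (-1)·(-927) + (2)·(-2024) + (-2)·(-2078) + (1)·(-1554) + (-2)·(-599) + (-2)·(-22) + (0)·(-1756) = 723
p = 11; digits c_i = Σ_j d_{ij}·11^j, 0 ≤ d_{ij} < 11:
  c_1 = 41 = 8·11^0 + 3·11^1
  c_2 = 634 = 7·11^0 + 2·11^1 + 5·11^2
  c_3 = 76 = 10·11^0 + 6·11^1
  c_4 = 714 = 10·11^0 + 9·11^1 + 5·11^2
  c_5 = 1020 = 8·11^0 + 4·11^1 + 8·11^2
  c_6 = 204 = 6·11^0 + 7·11^1 + 1·11^2
  c_7 = 723 = 8·11^0 + 10·11^1 + 5·11^2
λ_0 = (8, 7, 10, 10, 8, 6, 8)
λ_1 = (3, 2, 6, 9, 4, 7, 10)
λ_2 = (0, 5, 0, 5, 8, 1, 5)

((8, 7, 10, 10, 8, 6, 8), (3, 2, 6, 9, 4, 7, 10), (0, 5, 0, 5, 8, 1, 5))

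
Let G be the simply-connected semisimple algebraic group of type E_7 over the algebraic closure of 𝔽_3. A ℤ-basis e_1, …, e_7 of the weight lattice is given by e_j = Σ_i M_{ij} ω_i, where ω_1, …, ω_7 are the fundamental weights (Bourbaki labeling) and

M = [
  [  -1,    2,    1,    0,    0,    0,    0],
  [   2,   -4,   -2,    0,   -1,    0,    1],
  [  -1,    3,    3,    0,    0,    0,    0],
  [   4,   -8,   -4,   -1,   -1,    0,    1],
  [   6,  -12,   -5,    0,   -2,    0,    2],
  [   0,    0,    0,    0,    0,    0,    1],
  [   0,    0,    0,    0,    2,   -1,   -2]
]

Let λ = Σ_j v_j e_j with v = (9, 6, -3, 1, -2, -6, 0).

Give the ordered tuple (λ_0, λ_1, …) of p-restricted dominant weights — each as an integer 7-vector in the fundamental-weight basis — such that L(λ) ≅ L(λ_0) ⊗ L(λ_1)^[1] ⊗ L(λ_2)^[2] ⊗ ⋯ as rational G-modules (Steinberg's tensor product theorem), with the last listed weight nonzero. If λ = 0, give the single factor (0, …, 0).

((0, 2, 0, 1, 1, 0, 2),)

Change of basis e → ω: c = M·v where v = (9, 6, -3, 1, -2, -6, 0):
  c_1 = -1*9 + 2*6 + 1*-3 + 0*1 + 0*-2 + 0*-6 + 0*0 = 0
  c_2 = 2*9 + -4*6 + -2*-3 + 0*1 + -1*-2 + 0*-6 + 1*0 = 2
  c_3 = -1*9 + 3*6 + 3*-3 + 0*1 + 0*-2 + 0*-6 + 0*0 = 0
  c_4 = 4*9 + -8*6 + -4*-3 + -1*1 + -1*-2 + 0*-6 + 1*0 = 1
  c_5 = 6*9 + -12*6 + -5*-3 + 0*1 + -2*-2 + 0*-6 + 2*0 = 1
  c_6 = 0*9 + 0*6 + 0*-3 + 0*1 + 0*-2 + 0*-6 + 1*0 = 0
  c_7 = 0*9 + 0*6 + 0*-3 + 0*1 + 2*-2 + -1*-6 + -2*0 = 2
p = 3; digits c_i = Σ_j d_{ij}·3^j, 0 ≤ d_{ij} < 3:
  c_1 = 0
  c_2 = 2 = 2·3^0
  c_3 = 0
  c_4 = 1 = 1·3^0
  c_5 = 1 = 1·3^0
  c_6 = 0
  c_7 = 2 = 2·3^0
Factor λ_0 = (0, 2, 0, 1, 1, 0, 2)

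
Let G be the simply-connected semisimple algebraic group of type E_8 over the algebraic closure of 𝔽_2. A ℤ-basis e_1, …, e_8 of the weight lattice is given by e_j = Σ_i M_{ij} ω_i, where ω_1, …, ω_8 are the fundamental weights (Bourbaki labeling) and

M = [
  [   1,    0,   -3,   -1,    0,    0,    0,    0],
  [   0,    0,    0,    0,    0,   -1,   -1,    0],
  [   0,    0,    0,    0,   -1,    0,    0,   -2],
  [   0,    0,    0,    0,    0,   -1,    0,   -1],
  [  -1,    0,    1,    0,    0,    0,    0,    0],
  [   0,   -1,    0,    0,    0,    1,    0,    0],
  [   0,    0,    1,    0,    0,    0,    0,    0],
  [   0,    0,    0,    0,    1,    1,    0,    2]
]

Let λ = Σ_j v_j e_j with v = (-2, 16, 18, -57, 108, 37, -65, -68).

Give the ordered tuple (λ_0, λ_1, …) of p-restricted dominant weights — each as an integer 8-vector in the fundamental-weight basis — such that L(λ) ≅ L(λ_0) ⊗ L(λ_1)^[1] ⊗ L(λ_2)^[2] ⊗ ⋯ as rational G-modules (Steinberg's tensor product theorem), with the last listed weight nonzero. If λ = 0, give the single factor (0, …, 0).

Compute c_i = Σ_j M_{ij} v_j with v = (-2, 16, 18, -57, 108, 37, -65, -68):
  c_1 = (1)·(-2) + 0·16 + (-3)·(18) + (-1)·(-57) + 0·108 + 0·37 + (0)·(-65) + (0)·(-68) = 1
  c_2 = (0)·(-2) + 0·16 + 0·18 + (0)·(-57) + 0·108 + (-1)·(37) + (-1)·(-65) + (0)·(-68) = 28
  c_3 = (0)·(-2) + 0·16 + 0·18 + (0)·(-57) + (-1)·(108) + 0·37 + (0)·(-65) + (-2)·(-68) = 28
  c_4 = (0)·(-2) + 0·16 + 0·18 + (0)·(-57) + 0·108 + (-1)·(37) + (0)·(-65) + (-1)·(-68) = 31
  c_5 = (-1)·(-2) + 0·16 + 1·18 + (0)·(-57) + 0·108 + 0·37 + (0)·(-65) + (0)·(-68) = 20
  c_6 = (0)·(-2) + (-1)·(16) + 0·18 + (0)·(-57) + 0·108 + 1·37 + (0)·(-65) + (0)·(-68) = 21
  c_7 = (0)·(-2) + 0·16 + 1·18 + (0)·(-57) + 0·108 + 0·37 + (0)·(-65) + (0)·(-68) = 18
  c_8 = (0)·(-2) + 0·16 + 0·18 + (0)·(-57) + 1·108 + 1·37 + (0)·(-65) + (2)·(-68) = 9
Expand coordinatewise in base 2:
  c_1 = 1 = 1·2^0
  c_2 = 28 = 0·2^0 + 0·2^1 + 1·2^2 + 1·2^3 + 1·2^4
  c_3 = 28 = 0·2^0 + 0·2^1 + 1·2^2 + 1·2^3 + 1·2^4
  c_4 = 31 = 1·2^0 + 1·2^1 + 1·2^2 + 1·2^3 + 1·2^4
  c_5 = 20 = 0·2^0 + 0·2^1 + 1·2^2 + 0·2^3 + 1·2^4
  c_6 = 21 = 1·2^0 + 0·2^1 + 1·2^2 + 0·2^3 + 1·2^4
  c_7 = 18 = 0·2^0 + 1·2^1 + 0·2^2 + 0·2^3 + 1·2^4
  c_8 = 9 = 1·2^0 + 0·2^1 + 0·2^2 + 1·2^3
p-restricted factor λ_0 = (1, 0, 0, 1, 0, 1, 0, 1)
p-restricted factor λ_1 = (0, 0, 0, 1, 0, 0, 1, 0)
p-restricted factor λ_2 = (0, 1, 1, 1, 1, 1, 0, 0)
p-restricted factor λ_3 = (0, 1, 1, 1, 0, 0, 0, 1)
p-restricted factor λ_4 = (0, 1, 1, 1, 1, 1, 1, 0)

((1, 0, 0, 1, 0, 1, 0, 1), (0, 0, 0, 1, 0, 0, 1, 0), (0, 1, 1, 1, 1, 1, 0, 0), (0, 1, 1, 1, 0, 0, 0, 1), (0, 1, 1, 1, 1, 1, 1, 0))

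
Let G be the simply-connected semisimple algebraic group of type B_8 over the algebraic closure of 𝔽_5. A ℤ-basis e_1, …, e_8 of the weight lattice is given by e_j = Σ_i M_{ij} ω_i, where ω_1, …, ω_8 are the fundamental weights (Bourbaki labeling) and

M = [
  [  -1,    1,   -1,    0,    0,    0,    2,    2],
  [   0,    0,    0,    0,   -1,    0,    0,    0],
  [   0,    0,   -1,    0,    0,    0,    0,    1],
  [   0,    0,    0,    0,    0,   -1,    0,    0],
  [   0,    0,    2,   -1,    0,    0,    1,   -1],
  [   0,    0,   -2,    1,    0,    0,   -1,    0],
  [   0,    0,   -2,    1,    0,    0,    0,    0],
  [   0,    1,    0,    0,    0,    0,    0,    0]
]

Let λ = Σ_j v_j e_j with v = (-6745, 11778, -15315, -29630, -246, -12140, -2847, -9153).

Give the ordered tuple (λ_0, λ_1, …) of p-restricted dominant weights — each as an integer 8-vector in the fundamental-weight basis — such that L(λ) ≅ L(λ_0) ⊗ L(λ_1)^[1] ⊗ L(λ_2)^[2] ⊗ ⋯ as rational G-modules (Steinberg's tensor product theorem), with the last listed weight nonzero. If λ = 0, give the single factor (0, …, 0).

In the fundamental-weight basis, λ has coordinates c = M·v (v = (-6745, 11778, -15315, -29630, -246, -12140, -2847, -9153)):
  c_1 = (-1)·(-6745) + (1)·(11778) + (-1)·(-15315) + (0)·(-29630) + (0)·(-246) + (0)·(-12140) + (2)·(-2847) + (2)·(-9153) = 9838
  c_2 = (0)·(-6745) + (0)·(11778) + (0)·(-15315) + (0)·(-29630) + (-1)·(-246) + (0)·(-12140) + (0)·(-2847) + (0)·(-9153) = 246
  c_3 = (0)·(-6745) + (0)·(11778) + (-1)·(-15315) + (0)·(-29630) + (0)·(-246) + (0)·(-12140) + (0)·(-2847) + (1)·(-9153) = 6162
  c_4 = (0)·(-6745) + (0)·(11778) + (0)·(-15315) + (0)·(-29630) + (0)·(-246) + (-1)·(-12140) + (0)·(-2847) + (0)·(-9153) = 12140
  c_5 = (0)·(-6745) + (0)·(11778) + (2)·(-15315) + (-1)·(-29630) + (0)·(-246) + (0)·(-12140) + (1)·(-2847) + (-1)·(-9153) = 5306
  c_6 = (0)·(-6745) + (0)·(11778) + (-2)·(-15315) + (1)·(-29630) + (0)·(-246) + (0)·(-12140) + (-1)·(-2847) + (0)·(-9153) = 3847
  c_7 = (0)·(-6745) + (0)·(11778) + (-2)·(-15315) + (1)·(-29630) + (0)·(-246) + (0)·(-12140) + (0)·(-2847) + (0)·(-9153) = 1000
  c_8 = (0)·(-6745) + (1)·(11778) + (0)·(-15315) + (0)·(-29630) + (0)·(-246) + (0)·(-12140) + (0)·(-2847) + (0)·(-9153) = 11778
Expand coordinatewise in base 5:
  c_1 = 9838 = 3·5^0 + 2·5^1 + 3·5^2 + 3·5^3 + 0·5^4 + 3·5^5
  c_2 = 246 = 1·5^0 + 4·5^1 + 4·5^2 + 1·5^3
  c_3 = 6162 = 2·5^0 + 2·5^1 + 1·5^2 + 4·5^3 + 4·5^4 + 1·5^5
  c_4 = 12140 = 0·5^0 + 3·5^1 + 0·5^2 + 2·5^3 + 4·5^4 + 3·5^5
  c_5 = 5306 = 1·5^0 + 1·5^1 + 2·5^2 + 2·5^3 + 3·5^4 + 1·5^5
  c_6 = 3847 = 2·5^0 + 4·5^1 + 3·5^2 + 0·5^3 + 1·5^4 + 1·5^5
  c_7 = 1000 = 0·5^0 + 0·5^1 + 0·5^2 + 3·5^3 + 1·5^4
  c_8 = 11778 = 3·5^0 + 0·5^1 + 1·5^2 + 4·5^3 + 3·5^4 + 3·5^5
λ_0 = (3, 1, 2, 0, 1, 2, 0, 3)
λ_1 = (2, 4, 2, 3, 1, 4, 0, 0)
λ_2 = (3, 4, 1, 0, 2, 3, 0, 1)
λ_3 = (3, 1, 4, 2, 2, 0, 3, 4)
λ_4 = (0, 0, 4, 4, 3, 1, 1, 3)
λ_5 = (3, 0, 1, 3, 1, 1, 0, 3)

((3, 1, 2, 0, 1, 2, 0, 3), (2, 4, 2, 3, 1, 4, 0, 0), (3, 4, 1, 0, 2, 3, 0, 1), (3, 1, 4, 2, 2, 0, 3, 4), (0, 0, 4, 4, 3, 1, 1, 3), (3, 0, 1, 3, 1, 1, 0, 3))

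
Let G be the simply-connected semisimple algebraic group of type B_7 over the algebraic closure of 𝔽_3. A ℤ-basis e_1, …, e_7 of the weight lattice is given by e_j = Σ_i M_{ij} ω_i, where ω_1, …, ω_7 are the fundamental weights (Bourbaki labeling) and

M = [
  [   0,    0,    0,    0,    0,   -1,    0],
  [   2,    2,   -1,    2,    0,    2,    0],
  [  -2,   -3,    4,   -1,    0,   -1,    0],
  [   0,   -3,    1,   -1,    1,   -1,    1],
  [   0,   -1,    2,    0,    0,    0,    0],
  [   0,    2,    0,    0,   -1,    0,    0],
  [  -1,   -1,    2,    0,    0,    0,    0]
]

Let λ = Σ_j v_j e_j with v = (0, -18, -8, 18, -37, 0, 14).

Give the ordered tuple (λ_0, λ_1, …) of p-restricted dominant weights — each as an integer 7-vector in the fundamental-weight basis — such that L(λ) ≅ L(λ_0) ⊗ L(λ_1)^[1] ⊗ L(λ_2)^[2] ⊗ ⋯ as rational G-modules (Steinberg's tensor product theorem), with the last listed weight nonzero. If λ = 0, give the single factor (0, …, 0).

ω-coordinates c = M·v, v = (0, -18, -8, 18, -37, 0, 14):
  c_1 = (0)·(0) + (0)·(-18) + (0)·(-8) + (0)·(18) + (0)·(-37) + (-1)·(0) + (0)·(14) = 0
  c_2 = (2)·(0) + (2)·(-18) + (-1)·(-8) + (2)·(18) + (0)·(-37) + (2)·(0) + (0)·(14) = 8
  c_3 = (-2)·(0) + (-3)·(-18) + (4)·(-8) + (-1)·(18) + (0)·(-37) + (-1)·(0) + (0)·(14) = 4
  c_4 = (0)·(0) + (-3)·(-18) + (1)·(-8) + (-1)·(18) + (1)·(-37) + (-1)·(0) + (1)·(14) = 5
  c_5 = (0)·(0) + (-1)·(-18) + (2)·(-8) + (0)·(18) + (0)·(-37) + (0)·(0) + (0)·(14) = 2
  c_6 = (0)·(0) + (2)·(-18) + (0)·(-8) + (0)·(18) + (-1)·(-37) + (0)·(0) + (0)·(14) = 1
  c_7 = (-1)·(0) + (-1)·(-18) + (2)·(-8) + (0)·(18) + (0)·(-37) + (0)·(0) + (0)·(14) = 2
Base-3 expansion of each c_i:
  c_1 = 0
  c_2 = 8 = 2·3^0 + 2·3^1
  c_3 = 4 = 1·3^0 + 1·3^1
  c_4 = 5 = 2·3^0 + 1·3^1
  c_5 = 2 = 2·3^0
  c_6 = 1 = 1·3^0
  c_7 = 2 = 2·3^0
Factor λ_0 = (0, 2, 1, 2, 2, 1, 2)
Factor λ_1 = (0, 2, 1, 1, 0, 0, 0)

((0, 2, 1, 2, 2, 1, 2), (0, 2, 1, 1, 0, 0, 0))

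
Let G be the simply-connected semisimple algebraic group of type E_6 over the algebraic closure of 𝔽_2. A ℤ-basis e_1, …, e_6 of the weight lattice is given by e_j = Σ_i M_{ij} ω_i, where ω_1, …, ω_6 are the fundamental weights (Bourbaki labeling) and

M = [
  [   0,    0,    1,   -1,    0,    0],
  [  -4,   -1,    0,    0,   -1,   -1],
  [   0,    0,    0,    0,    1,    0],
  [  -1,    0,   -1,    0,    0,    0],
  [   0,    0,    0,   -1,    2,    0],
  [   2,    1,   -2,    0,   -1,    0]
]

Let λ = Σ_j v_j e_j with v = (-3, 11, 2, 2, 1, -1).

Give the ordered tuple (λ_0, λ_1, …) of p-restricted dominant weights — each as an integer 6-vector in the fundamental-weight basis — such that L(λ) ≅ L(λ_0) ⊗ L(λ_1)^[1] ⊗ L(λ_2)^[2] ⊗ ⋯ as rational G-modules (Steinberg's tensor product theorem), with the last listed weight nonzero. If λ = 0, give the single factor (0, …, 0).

((0, 1, 1, 1, 0, 0),)

Converting to the ω-basis (c_i = row i of M dotted with v = (-3, 11, 2, 2, 1, -1)):
  c_1 = 0*-3 + 0*11 + 1*2 + -1*2 + 0*1 + 0*-1 = 0
  c_2 = -4*-3 + -1*11 + 0*2 + 0*2 + -1*1 + -1*-1 = 1
  c_3 = 0*-3 + 0*11 + 0*2 + 0*2 + 1*1 + 0*-1 = 1
  c_4 = -1*-3 + 0*11 + -1*2 + 0*2 + 0*1 + 0*-1 = 1
  c_5 = 0*-3 + 0*11 + 0*2 + -1*2 + 2*1 + 0*-1 = 0
  c_6 = 2*-3 + 1*11 + -2*2 + 0*2 + -1*1 + 0*-1 = 0
Expand coordinatewise in base 2:
  c_1 = 0
  c_2 = 1 = 1·2^0
  c_3 = 1 = 1·2^0
  c_4 = 1 = 1·2^0
  c_5 = 0
  c_6 = 0
λ_0 = (0, 1, 1, 1, 0, 0)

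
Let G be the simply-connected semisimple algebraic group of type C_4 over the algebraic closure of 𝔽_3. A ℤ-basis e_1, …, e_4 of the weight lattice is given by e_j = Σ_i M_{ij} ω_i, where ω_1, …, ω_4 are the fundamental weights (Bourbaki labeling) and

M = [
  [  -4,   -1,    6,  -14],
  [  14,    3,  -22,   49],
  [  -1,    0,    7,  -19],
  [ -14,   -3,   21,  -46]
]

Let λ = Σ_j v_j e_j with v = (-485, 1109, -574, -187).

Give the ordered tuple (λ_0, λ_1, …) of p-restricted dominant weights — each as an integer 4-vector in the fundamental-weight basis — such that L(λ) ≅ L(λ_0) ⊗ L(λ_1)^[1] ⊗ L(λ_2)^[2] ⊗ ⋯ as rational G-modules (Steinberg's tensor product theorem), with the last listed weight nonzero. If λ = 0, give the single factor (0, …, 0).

ω-coordinates c = M·v, v = (-485, 1109, -574, -187):
  c_1 = -4*-485 + -1*1109 + 6*-574 + -14*-187 = 5
  c_2 = 14*-485 + 3*1109 + -22*-574 + 49*-187 = 2
  c_3 = -1*-485 + 0*1109 + 7*-574 + -19*-187 = 20
  c_4 = -14*-485 + -3*1109 + 21*-574 + -46*-187 = 11
p = 3; digits c_i = Σ_j d_{ij}·3^j, 0 ≤ d_{ij} < 3:
  c_1 = 5 = 2·3^0 + 1·3^1
  c_2 = 2 = 2·3^0
  c_3 = 20 = 2·3^0 + 0·3^1 + 2·3^2
  c_4 = 11 = 2·3^0 + 0·3^1 + 1·3^2
Factor λ_0 = (2, 2, 2, 2)
Factor λ_1 = (1, 0, 0, 0)
Factor λ_2 = (0, 0, 2, 1)

((2, 2, 2, 2), (1, 0, 0, 0), (0, 0, 2, 1))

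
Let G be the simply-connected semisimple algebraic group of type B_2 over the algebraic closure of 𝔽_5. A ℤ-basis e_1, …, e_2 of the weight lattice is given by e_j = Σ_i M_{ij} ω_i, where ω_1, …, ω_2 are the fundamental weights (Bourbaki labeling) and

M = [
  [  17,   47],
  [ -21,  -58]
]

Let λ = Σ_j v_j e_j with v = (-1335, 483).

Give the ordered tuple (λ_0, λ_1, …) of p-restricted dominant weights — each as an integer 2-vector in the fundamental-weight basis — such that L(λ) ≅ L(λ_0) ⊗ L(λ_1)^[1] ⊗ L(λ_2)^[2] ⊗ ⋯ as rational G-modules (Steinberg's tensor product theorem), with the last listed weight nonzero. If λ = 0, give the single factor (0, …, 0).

((1, 1), (1, 4))

In the fundamental-weight basis, λ has coordinates c = M·v (v = (-1335, 483)):
  c_1 = (17)·(-1335) + 47·483 = 6
  c_2 = (-21)·(-1335) + (-58)·(483) = 21
Base-5 expansion of each c_i:
  c_1 = 6 = 1·5^0 + 1·5^1
  c_2 = 21 = 1·5^0 + 4·5^1
p-restricted factor λ_0 = (1, 1)
p-restricted factor λ_1 = (1, 4)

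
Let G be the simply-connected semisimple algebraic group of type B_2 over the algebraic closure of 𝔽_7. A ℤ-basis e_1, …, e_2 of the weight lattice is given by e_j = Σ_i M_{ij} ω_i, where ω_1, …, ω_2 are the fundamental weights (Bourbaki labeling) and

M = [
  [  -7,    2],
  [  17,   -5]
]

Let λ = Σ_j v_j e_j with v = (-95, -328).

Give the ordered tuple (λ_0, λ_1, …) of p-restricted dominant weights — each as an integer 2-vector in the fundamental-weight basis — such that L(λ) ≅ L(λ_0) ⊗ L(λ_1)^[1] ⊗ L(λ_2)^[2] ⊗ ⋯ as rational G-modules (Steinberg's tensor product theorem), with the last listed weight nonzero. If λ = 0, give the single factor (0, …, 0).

((2, 4), (1, 3))

Compute c_i = Σ_j M_{ij} v_j with v = (-95, -328):
  c_1 = (-7)·(-95) + (2)·(-328) = 9
  c_2 = (17)·(-95) + (-5)·(-328) = 25
Writing each c_i in base p = 7:
  c_1 = 9 = 2·7^0 + 1·7^1
  c_2 = 25 = 4·7^0 + 3·7^1
λ_0 = (2, 4)
λ_1 = (1, 3)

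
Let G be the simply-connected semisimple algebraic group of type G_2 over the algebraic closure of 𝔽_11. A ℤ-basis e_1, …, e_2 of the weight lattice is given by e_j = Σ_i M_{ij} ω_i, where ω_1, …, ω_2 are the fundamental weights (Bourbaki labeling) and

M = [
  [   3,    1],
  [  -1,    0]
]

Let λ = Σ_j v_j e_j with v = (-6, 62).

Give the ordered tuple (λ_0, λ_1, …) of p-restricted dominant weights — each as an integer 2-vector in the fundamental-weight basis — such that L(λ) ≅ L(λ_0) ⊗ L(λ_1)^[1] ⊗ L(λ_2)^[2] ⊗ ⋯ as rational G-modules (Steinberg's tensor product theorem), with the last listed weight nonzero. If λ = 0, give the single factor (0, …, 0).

((0, 6), (4, 0))

ω-coordinates c = M·v, v = (-6, 62):
  c_1 = (3)·(-6) + (1)·(62) = 44
  c_2 = (-1)·(-6) + (0)·(62) = 6
Writing each c_i in base p = 11:
  c_1 = 44 = 0·11^0 + 4·11^1
  c_2 = 6 = 6·11^0
p-restricted factor λ_0 = (0, 6)
p-restricted factor λ_1 = (4, 0)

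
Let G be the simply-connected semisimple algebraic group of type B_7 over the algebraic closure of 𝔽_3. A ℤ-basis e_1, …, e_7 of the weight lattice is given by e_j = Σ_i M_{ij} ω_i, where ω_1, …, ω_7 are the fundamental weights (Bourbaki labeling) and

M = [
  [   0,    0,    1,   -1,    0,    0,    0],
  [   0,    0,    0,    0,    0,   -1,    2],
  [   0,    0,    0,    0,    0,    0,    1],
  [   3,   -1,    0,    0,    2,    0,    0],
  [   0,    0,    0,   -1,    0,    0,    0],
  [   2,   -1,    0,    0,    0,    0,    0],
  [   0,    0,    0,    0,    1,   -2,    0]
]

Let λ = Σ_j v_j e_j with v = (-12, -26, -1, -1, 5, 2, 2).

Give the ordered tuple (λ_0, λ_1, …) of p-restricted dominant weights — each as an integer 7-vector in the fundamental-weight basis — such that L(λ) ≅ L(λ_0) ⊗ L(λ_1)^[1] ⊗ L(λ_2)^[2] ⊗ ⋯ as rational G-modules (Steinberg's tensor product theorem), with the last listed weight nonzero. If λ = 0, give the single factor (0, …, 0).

In the fundamental-weight basis, λ has coordinates c = M·v (v = (-12, -26, -1, -1, 5, 2, 2)):
  c_1 = (0)·(-12) + (0)·(-26) + (1)·(-1) + (-1)·(-1) + 0·5 + 0·2 + 0·2 = 0
  c_2 = (0)·(-12) + (0)·(-26) + (0)·(-1) + (0)·(-1) + 0·5 + (-1)·(2) + 2·2 = 2
  c_3 = (0)·(-12) + (0)·(-26) + (0)·(-1) + (0)·(-1) + 0·5 + 0·2 + 1·2 = 2
  c_4 = (3)·(-12) + (-1)·(-26) + (0)·(-1) + (0)·(-1) + 2·5 + 0·2 + 0·2 = 0
  c_5 = (0)·(-12) + (0)·(-26) + (0)·(-1) + (-1)·(-1) + 0·5 + 0·2 + 0·2 = 1
  c_6 = (2)·(-12) + (-1)·(-26) + (0)·(-1) + (0)·(-1) + 0·5 + 0·2 + 0·2 = 2
  c_7 = (0)·(-12) + (0)·(-26) + (0)·(-1) + (0)·(-1) + 1·5 + (-2)·(2) + 0·2 = 1
Writing each c_i in base p = 3:
  c_1 = 0
  c_2 = 2 = 2·3^0
  c_3 = 2 = 2·3^0
  c_4 = 0
  c_5 = 1 = 1·3^0
  c_6 = 2 = 2·3^0
  c_7 = 1 = 1·3^0
Factor λ_0 = (0, 2, 2, 0, 1, 2, 1)

((0, 2, 2, 0, 1, 2, 1),)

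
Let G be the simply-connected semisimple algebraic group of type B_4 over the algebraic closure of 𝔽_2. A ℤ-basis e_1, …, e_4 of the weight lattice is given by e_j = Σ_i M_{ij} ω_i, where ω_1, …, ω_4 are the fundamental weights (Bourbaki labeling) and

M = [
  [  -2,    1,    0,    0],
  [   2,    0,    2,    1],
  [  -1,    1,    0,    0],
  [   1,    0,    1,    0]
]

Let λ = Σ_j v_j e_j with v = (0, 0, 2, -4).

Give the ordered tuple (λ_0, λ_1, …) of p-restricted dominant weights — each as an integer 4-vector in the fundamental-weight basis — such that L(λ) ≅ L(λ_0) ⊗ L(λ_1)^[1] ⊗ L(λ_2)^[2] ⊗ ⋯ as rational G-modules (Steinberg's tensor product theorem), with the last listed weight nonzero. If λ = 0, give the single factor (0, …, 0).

((0, 0, 0, 0), (0, 0, 0, 1))

ω-coordinates c = M·v, v = (0, 0, 2, -4):
  c_1 = -2*0 + 1*0 + 0*2 + 0*-4 = 0
  c_2 = 2*0 + 0*0 + 2*2 + 1*-4 = 0
  c_3 = -1*0 + 1*0 + 0*2 + 0*-4 = 0
  c_4 = 1*0 + 0*0 + 1*2 + 0*-4 = 2
Expand coordinatewise in base 2:
  c_1 = 0
  c_2 = 0
  c_3 = 0
  c_4 = 2 = 0·2^0 + 1·2^1
λ_0 = (0, 0, 0, 0)
λ_1 = (0, 0, 0, 1)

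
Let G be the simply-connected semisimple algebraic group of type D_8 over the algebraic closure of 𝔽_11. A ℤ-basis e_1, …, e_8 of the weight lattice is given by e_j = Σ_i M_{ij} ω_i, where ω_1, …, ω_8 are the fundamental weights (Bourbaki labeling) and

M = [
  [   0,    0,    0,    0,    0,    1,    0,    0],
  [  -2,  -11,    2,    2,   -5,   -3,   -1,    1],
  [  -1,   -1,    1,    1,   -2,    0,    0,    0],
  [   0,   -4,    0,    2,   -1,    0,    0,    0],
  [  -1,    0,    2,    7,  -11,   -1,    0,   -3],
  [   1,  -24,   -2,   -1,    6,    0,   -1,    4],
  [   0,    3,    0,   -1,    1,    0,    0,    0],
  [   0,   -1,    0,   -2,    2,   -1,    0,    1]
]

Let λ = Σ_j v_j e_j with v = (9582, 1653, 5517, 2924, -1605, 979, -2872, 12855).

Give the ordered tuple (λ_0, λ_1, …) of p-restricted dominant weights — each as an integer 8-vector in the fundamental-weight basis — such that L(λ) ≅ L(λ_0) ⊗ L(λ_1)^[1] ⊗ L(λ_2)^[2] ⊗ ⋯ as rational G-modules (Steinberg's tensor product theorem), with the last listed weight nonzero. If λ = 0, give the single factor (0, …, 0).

Converting to the ω-basis (c_i = row i of M dotted with v = (9582, 1653, 5517, 2924, -1605, 979, -2872, 12855)):
  c_1 = 0·9582 + 0·1653 + 0·5517 + 0·2924 + (0)·(-1605) + 1·979 + (0)·(-2872) + 0·12855 = 979
  c_2 = (-2)·(9582) + (-11)·(1653) + 2·5517 + 2·2924 + (-5)·(-1605) + (-3)·(979) + (-1)·(-2872) + 1·12855 = 350
  c_3 = (-1)·(9582) + (-1)·(1653) + 1·5517 + 1·2924 + (-2)·(-1605) + 0·979 + (0)·(-2872) + 0·12855 = 416
  c_4 = 0·9582 + (-4)·(1653) + 0·5517 + 2·2924 + (-1)·(-1605) + 0·979 + (0)·(-2872) + 0·12855 = 841
  c_5 = (-1)·(9582) + 0·1653 + 2·5517 + 7·2924 + (-11)·(-1605) + (-1)·(979) + (0)·(-2872) + (-3)·(12855) = 31
  c_6 = 1·9582 + (-24)·(1653) + (-2)·(5517) + (-1)·(2924) + (6)·(-1605) + 0·979 + (-1)·(-2872) + 4·12855 = 614
  c_7 = 0·9582 + 3·1653 + 0·5517 + (-1)·(2924) + (1)·(-1605) + 0·979 + (0)·(-2872) + 0·12855 = 430
  c_8 = 0·9582 + (-1)·(1653) + 0·5517 + (-2)·(2924) + (2)·(-1605) + (-1)·(979) + (0)·(-2872) + 1·12855 = 1165
Base-11 expansion of each c_i:
  c_1 = 979 = 0·11^0 + 1·11^1 + 8·11^2
  c_2 = 350 = 9·11^0 + 9·11^1 + 2·11^2
  c_3 = 416 = 9·11^0 + 4·11^1 + 3·11^2
  c_4 = 841 = 5·11^0 + 10·11^1 + 6·11^2
  c_5 = 31 = 9·11^0 + 2·11^1
  c_6 = 614 = 9·11^0 + 0·11^1 + 5·11^2
  c_7 = 430 = 1·11^0 + 6·11^1 + 3·11^2
  c_8 = 1165 = 10·11^0 + 6·11^1 + 9·11^2
Factor λ_0 = (0, 9, 9, 5, 9, 9, 1, 10)
Factor λ_1 = (1, 9, 4, 10, 2, 0, 6, 6)
Factor λ_2 = (8, 2, 3, 6, 0, 5, 3, 9)

((0, 9, 9, 5, 9, 9, 1, 10), (1, 9, 4, 10, 2, 0, 6, 6), (8, 2, 3, 6, 0, 5, 3, 9))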